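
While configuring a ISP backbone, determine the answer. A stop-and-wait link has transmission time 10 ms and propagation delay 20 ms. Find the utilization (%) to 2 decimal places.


Given: Ttrans = 10 ms, Tprop = 20 ms
RTT = 2 * Tprop = 2 * 20 = 40 ms
U = Ttrans / (Ttrans + RTT)
U = 10 / (10 + 40)
U = 10 / 50 = 0.2
U% = 20.00%

20.00


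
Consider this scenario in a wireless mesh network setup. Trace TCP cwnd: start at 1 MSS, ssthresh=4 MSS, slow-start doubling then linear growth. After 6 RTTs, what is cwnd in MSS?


RTT 0: cwnd = 1 MSS (initial)
RTT 1: cwnd = 2 MSS (slow start, doubled)
RTT 2: cwnd = 4 MSS (slow start, doubled)
RTT 3: cwnd = 5 MSS (congestion avoidance, +1)
RTT 4: cwnd = 6 MSS (congestion avoidance, +1)
RTT 5: cwnd = 7 MSS (congestion avoidance, +1)
RTT 6: cwnd = 8 MSS (congestion avoidance, +1)

8


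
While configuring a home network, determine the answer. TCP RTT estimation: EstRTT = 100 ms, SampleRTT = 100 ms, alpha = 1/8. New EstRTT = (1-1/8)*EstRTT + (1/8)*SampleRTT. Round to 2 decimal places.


Given: EstRTT = 100 ms, SampleRTT = 100 ms, alpha = 1/8
New EstRTT = (1 - alpha) * EstRTT + alpha * SampleRTT
(7/8) * 100 = 87.5
(1/8) * 100 = 12.5
New EstRTT = 87.5 + 12.5 = 100 ms -> 100.00 ms (2 dp)

100.00


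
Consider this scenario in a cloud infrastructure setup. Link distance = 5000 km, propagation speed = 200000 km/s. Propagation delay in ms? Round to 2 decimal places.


Given: distance = 5000 km, speed = 200000 km/s
Delay = distance / speed = 5000 / 200000 seconds
Delay in ms = 5000 * 1000 / 200000
Delay = 25.0000 ms
Rounded to 2 dp = 25.00 ms

25.00


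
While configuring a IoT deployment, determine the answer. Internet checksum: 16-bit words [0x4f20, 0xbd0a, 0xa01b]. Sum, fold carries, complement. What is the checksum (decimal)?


Given words: [0x4f20, 0xbd0a, 0xa01b]
Step 1: Sum all words
Raw sum = 20256 + 48394 + 40987 = 109637
Step 2: Fold carry: (44101 + 1) = 44102
One's complement = ~44102 & 0xFFFF = 21433

21433


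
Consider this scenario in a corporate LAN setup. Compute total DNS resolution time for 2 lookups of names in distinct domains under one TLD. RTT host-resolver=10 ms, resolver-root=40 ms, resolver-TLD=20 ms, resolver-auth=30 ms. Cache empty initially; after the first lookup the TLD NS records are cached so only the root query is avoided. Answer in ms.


Lookup 1 (cold cache): local + root + TLD + auth = 10 + 40 + 20 + 30 = 100 ms
Lookups 2..2 (TLD NS cached -> skip root; new domain -> still ask TLD and auth): local + TLD + auth = 10 + 20 + 30 = 60 ms each
Remaining 1 lookups: 1 * 60 = 60 ms
Total = 100 + 60 = 160 ms

160


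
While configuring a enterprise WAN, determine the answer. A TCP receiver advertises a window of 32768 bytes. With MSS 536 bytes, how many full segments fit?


Given: RWND = 32768 bytes, MSS = 536 bytes
Full segments = floor(RWND / MSS)
Full segments = floor(32768 / 536)
Full segments = floor(61.1343) = 61

61


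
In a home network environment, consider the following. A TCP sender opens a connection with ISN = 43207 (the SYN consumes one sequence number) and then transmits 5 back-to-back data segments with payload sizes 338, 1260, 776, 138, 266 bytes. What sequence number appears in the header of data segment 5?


The SYN occupies sequence number ISN = 43207, so the first data byte is ISN + 1 = 43208.
SEQ of data segment i = (ISN + 1) + sum of payload sizes of segments 1..i-1.
Segment 1: SEQ = 43208, payload = 338 bytes
Segment 2: SEQ = 43546, payload = 1260 bytes
Segment 3: SEQ = 44806, payload = 776 bytes
Segment 4: SEQ = 45582, payload = 138 bytes
Segment 5: SEQ = 45720, payload = 266 bytes
SEQ of segment 5 = 43208 + 338 + 1260 + 776 + 138 = 45720

45720


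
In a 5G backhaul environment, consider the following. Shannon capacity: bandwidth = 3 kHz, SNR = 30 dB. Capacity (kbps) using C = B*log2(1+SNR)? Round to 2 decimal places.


Given: B = 3 kHz, SNR = 30 dB
SNR linear = 10^(30/10) = 1000
1 + SNR = 1001
log2(1001) = 9.9672262588
C = 3 * 1000 * 9.9672262588 = 29901.6788 bps
C = 29.901679 kbps -> 29.90 kbps (2 dp)

29.90


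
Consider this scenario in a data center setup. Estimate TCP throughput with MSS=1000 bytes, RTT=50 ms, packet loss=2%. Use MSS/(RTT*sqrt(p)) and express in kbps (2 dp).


Given: MSS = 1000 bytes, RTT = 50 ms, loss = 2%
RTT in seconds = 50 / 1000 = 0.05
Loss rate = 2% = 0.02
sqrt(loss) = sqrt(0.02) = 0.141421356237
Throughput (bytes/s) = 1000 / (0.05 * 0.141421356237) = 141421.3562
Throughput (kbps) = 141421.3562 * 8 / 1000 = 1131.370850 -> 1131.37 kbps (2 dp)

1131.37


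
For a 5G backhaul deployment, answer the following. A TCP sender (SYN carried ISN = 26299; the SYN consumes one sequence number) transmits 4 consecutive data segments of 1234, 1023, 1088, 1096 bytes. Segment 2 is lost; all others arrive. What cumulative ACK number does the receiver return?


SYN uses sequence number 26299; first data byte = ISN + 1 = 26300.
Segment 1: SEQ = 26300, len = 1234 B, covers [26300, 27533]
Segment 2: SEQ = 27534, len = 1023 B, covers [27534, 28556] [LOST]
Segment 3: SEQ = 28557, len = 1088 B, covers [28557, 29644]
Segment 4: SEQ = 29645, len = 1096 B, covers [29645, 30740]
In-order data received: bytes [26300, 27533] (segments 1..1).
Segment 2 missing -> gap begins at byte 27534; later segments buffered out of order.
Cumulative ACK = next expected in-order byte = 26300 + 1234 = 27534

27534


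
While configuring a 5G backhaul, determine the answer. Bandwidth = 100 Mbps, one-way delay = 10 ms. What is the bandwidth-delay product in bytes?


Given: bandwidth = 100 Mbps, delay = 10 ms
BDP in bits = 100 * 10^6 * 10 / 1000
BDP in bits = 1000000
BDP in bytes = 1000000 / 8 = 125000

125000


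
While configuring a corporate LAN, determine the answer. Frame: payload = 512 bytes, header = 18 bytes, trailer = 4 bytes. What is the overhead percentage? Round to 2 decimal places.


Given: payload = 512 B, header = 18 B, trailer = 4 B
Overhead bytes = header + trailer = 18 + 4 = 22
Total frame = payload + overhead = 512 + 22 = 534
Overhead % = 22 / 534 * 100 = 4.1199% -> 4.12% (2 dp)

4.12


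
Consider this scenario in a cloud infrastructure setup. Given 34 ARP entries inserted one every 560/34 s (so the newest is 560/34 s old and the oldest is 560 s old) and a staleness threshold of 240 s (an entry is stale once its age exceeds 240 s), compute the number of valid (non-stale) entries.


Ages are k * 560/34 s for k = 1..34 (spacing = 16.4706 s).
Entry k is valid iff k * 560/34 <= 240 iff k <= 34 * 240 / 560 = 14.5714
n_valid = floor(14.5714) = 14
(n_stale = 34 - 14 = 20)

14


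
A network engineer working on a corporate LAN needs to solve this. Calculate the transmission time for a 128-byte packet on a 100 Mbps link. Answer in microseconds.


Given: packet = 128 bytes, bandwidth = 100 Mbps
Packet in bits = 128 * 8 = 1024 bits
Bandwidth = 100 * 10^6 = 100000000 bps
Time = 1024 / 100000000 seconds
Time in us = 1024 * 10^6 / 100000000 = 10.24

10.24


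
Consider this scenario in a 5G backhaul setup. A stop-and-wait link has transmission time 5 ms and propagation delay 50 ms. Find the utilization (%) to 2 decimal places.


Given: Ttrans = 5 ms, Tprop = 50 ms
RTT = 2 * Tprop = 2 * 50 = 100 ms
U = Ttrans / (Ttrans + RTT)
U = 5 / (5 + 100)
U = 5 / 105 = 0.047619
U% = 4.76%

4.76


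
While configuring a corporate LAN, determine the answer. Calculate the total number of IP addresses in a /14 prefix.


Given: CIDR prefix /14
Host bits = 32 - 14 = 18
Total addresses = 2^18 = 262144

262144


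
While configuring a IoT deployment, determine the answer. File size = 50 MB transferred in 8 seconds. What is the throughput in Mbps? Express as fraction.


Given: file = 50 MB, time = 8 s
File in Mb = 50 * 8 = 400 Mb
Throughput = 400 / 8 Mbps
Throughput = 50 Mbps

50


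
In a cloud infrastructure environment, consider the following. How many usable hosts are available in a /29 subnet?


Given: subnet mask /29
Host bits = 32 - 29 = 3
Total addresses = 2^3 = 8
Usable hosts = 8 - 2 (network + broadcast) = 6

6


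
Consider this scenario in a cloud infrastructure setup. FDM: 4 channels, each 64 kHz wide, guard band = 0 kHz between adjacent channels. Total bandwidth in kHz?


Given: 4 channels, 64 kHz each, guard = 0 kHz
Channel bandwidth = 4 * 64 = 256 kHz
Guard bands = 3 gaps * 0 kHz = 0 kHz
Total = 256 + 0 = 256 kHz

256


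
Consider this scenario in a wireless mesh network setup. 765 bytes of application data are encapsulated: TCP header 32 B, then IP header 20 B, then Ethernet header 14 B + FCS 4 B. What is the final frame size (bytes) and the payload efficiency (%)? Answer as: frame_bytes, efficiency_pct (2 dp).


TCP segment = 765 + 32 = 797 B
IP packet = 797 + 20 = 817 B
Ethernet frame = 817 + 14 + 4 = 835 B
Efficiency = app / frame = 765 / 835 = 0.916168 = 91.6168% -> 91.62% (2 dp)

835, 91.62


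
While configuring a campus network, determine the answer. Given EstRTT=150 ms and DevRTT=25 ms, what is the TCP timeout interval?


Given: EstRTT = 150 ms, DevRTT = 25 ms
Timeout = EstRTT + 4 * DevRTT
4 * DevRTT = 4 * 25 = 100
Timeout = 150 + 100 = 250 ms

250


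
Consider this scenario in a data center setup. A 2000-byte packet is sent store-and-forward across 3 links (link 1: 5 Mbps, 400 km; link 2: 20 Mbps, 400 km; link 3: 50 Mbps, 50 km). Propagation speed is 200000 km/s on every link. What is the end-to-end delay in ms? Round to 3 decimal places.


Packet = 2000 bytes = 16000 bits. Store-and-forward: sum (t_trans + t_prop) per link.
Link 1: t_trans = 16000/(5*10^6) s = 3.2000 ms; t_prop = 400/200000 s = 2.0000 ms; subtotal = 5.2000 ms
Link 2: t_trans = 16000/(20*10^6) s = 0.8000 ms; t_prop = 400/200000 s = 2.0000 ms; subtotal = 2.8000 ms
Link 3: t_trans = 16000/(50*10^6) s = 0.3200 ms; t_prop = 50/200000 s = 0.2500 ms; subtotal = 0.5700 ms
End-to-end = 5.2000 + 2.8000 + 0.5700 = 8.5700 ms -> 8.570 ms (3 dp)

8.570


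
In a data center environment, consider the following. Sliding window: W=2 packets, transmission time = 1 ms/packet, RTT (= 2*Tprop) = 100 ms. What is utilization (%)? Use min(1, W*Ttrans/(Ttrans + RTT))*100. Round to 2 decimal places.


Given: W = 2, Ttrans = 1 ms, RTT = 100 ms (= 2 * Tprop, Tprop = 50 ms)
Cycle time = Ttrans + RTT = 1 + 100 = 101 ms (first packet sent until its ACK returns)
W * Ttrans = 2 * 1 = 2 ms of sending per cycle
W * Ttrans / (Ttrans + RTT) = 2 / 101 = 0.019802
U = min(1, 0.019802) = 0.019802
U% = 1.98%

1.98


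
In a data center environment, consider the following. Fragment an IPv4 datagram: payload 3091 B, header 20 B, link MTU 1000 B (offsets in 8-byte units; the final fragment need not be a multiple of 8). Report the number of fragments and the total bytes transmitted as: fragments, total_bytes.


Max data per non-final fragment = floor((MTU - header)/8)*8 = floor((1000 - 20)/8)*8 = floor(980/8)*8 = 976 B
Final fragment needs no 8-byte alignment: it can carry up to MTU - header = 980 B
Non-final fragments needed = ceil((payload - 980) / 976) = ceil(2111/976) = ceil(2.1629) = 3
Number of fragments = 3 + 1 = 4
Fragment sizes (data): 3 * 976 B + 163 B (last, 163 <= 980 OK)
Total bytes sent = payload + n_frags * header = 3091 + 4*20 = 3091 + 80 = 3171 B

4, 3171


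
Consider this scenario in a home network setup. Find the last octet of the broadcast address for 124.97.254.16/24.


Given: IP = 124.97.254.16, prefix = /24
Host bits = 32 - 24 = 8
Network last octet = 16 AND mask = 0
Host part size = 2^8 - 1 = 255
Broadcast last octet = 0 OR 255 = 255

255


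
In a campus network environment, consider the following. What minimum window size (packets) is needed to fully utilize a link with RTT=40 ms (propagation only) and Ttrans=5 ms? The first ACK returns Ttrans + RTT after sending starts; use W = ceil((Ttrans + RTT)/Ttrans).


Given: Ttrans = 5 ms, RTT = 40 ms (= 2 * Tprop, Tprop = 20 ms)
Time until first ACK returns = Ttrans + RTT = 5 + 40 = 45 ms
Need W * Ttrans >= Ttrans + RTT  ->  W >= (Ttrans + RTT) / Ttrans
(Ttrans + RTT) / Ttrans = 45 / 5 = 9
W_min = ceil(9) = 9

9


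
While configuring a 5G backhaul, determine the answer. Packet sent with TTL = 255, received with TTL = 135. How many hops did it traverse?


Given: initial TTL = 255, received TTL = 135
Hops = initial TTL - received TTL
Hops = 255 - 135 = 120

120


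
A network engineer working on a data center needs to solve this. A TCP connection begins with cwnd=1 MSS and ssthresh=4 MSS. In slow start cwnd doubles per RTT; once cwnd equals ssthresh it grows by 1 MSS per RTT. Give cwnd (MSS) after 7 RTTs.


RTT 0: cwnd = 1 MSS (initial)
RTT 1: cwnd = 2 MSS (slow start, doubled)
RTT 2: cwnd = 4 MSS (slow start, doubled)
RTT 3: cwnd = 5 MSS (congestion avoidance, +1)
RTT 4: cwnd = 6 MSS (congestion avoidance, +1)
RTT 5: cwnd = 7 MSS (congestion avoidance, +1)
RTT 6: cwnd = 8 MSS (congestion avoidance, +1)
RTT 7: cwnd = 9 MSS (congestion avoidance, +1)

9


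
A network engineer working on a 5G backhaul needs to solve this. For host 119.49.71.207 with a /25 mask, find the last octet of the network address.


Given: IP = 119.49.71.207, prefix = /25
Subnet mask = 255.255.255.128
Last octet of IP: 207
Last octet of mask: 128
Network last octet = 207 AND 128 = 128

128


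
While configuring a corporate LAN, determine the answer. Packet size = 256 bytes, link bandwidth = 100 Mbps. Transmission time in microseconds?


Given: packet = 256 bytes, bandwidth = 100 Mbps
Packet in bits = 256 * 8 = 2048 bits
Bandwidth = 100 * 10^6 = 100000000 bps
Time = 2048 / 100000000 seconds
Time in us = 2048 * 10^6 / 100000000 = 20.48

20.48


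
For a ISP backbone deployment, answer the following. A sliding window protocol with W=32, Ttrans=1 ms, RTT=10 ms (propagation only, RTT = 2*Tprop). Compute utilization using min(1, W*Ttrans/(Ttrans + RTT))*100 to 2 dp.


Given: W = 32, Ttrans = 1 ms, RTT = 10 ms (= 2 * Tprop, Tprop = 5 ms)
Cycle time = Ttrans + RTT = 1 + 10 = 11 ms (first packet sent until its ACK returns)
W * Ttrans = 32 * 1 = 32 ms of sending per cycle
W * Ttrans / (Ttrans + RTT) = 32 / 11 = 2.909091
U = min(1, 2.909091) = 1.000000
U% = 100.00%

100.00


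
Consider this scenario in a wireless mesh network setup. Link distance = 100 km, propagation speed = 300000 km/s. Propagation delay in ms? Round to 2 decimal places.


Given: distance = 100 km, speed = 300000 km/s
Delay = distance / speed = 100 / 300000 seconds
Delay in ms = 100 * 1000 / 300000
Delay = 0.3333 ms
Rounded to 2 dp = 0.33 ms

0.33


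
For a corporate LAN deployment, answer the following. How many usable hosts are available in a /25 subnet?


Given: subnet mask /25
Host bits = 32 - 25 = 7
Total addresses = 2^7 = 128
Usable hosts = 128 - 2 (network + broadcast) = 126

126


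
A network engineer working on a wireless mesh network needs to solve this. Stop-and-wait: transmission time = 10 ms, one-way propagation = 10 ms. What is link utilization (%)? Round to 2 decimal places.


Given: Ttrans = 10 ms, Tprop = 10 ms
RTT = 2 * Tprop = 2 * 10 = 20 ms
U = Ttrans / (Ttrans + RTT)
U = 10 / (10 + 20)
U = 10 / 30 = 0.333333
U% = 33.33%

33.33


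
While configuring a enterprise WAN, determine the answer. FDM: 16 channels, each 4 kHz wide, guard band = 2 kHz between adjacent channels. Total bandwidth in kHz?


Given: 16 channels, 4 kHz each, guard = 2 kHz
Channel bandwidth = 16 * 4 = 64 kHz
Guard bands = 15 gaps * 2 kHz = 30 kHz
Total = 64 + 30 = 94 kHz

94


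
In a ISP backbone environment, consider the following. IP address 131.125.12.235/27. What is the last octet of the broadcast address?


Given: IP = 131.125.12.235, prefix = /27
Host bits = 32 - 27 = 5
Network last octet = 235 AND mask = 224
Host part size = 2^5 - 1 = 31
Broadcast last octet = 224 OR 31 = 255

255


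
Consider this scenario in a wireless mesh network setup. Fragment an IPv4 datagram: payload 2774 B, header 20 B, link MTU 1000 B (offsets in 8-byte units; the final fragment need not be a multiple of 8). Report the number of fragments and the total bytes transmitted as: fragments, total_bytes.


Max data per non-final fragment = floor((MTU - header)/8)*8 = floor((1000 - 20)/8)*8 = floor(980/8)*8 = 976 B
Final fragment needs no 8-byte alignment: it can carry up to MTU - header = 980 B
Non-final fragments needed = ceil((payload - 980) / 976) = ceil(1794/976) = ceil(1.8381) = 2
Number of fragments = 2 + 1 = 3
Fragment sizes (data): 2 * 976 B + 822 B (last, 822 <= 980 OK)
Total bytes sent = payload + n_frags * header = 2774 + 3*20 = 2774 + 60 = 2834 B

3, 2834


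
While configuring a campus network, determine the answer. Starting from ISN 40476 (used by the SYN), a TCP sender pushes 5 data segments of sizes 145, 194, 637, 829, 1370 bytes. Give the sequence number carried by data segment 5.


The SYN occupies sequence number ISN = 40476, so the first data byte is ISN + 1 = 40477.
SEQ of data segment i = (ISN + 1) + sum of payload sizes of segments 1..i-1.
Segment 1: SEQ = 40477, payload = 145 bytes
Segment 2: SEQ = 40622, payload = 194 bytes
Segment 3: SEQ = 40816, payload = 637 bytes
Segment 4: SEQ = 41453, payload = 829 bytes
Segment 5: SEQ = 42282, payload = 1370 bytes
SEQ of segment 5 = 40477 + 145 + 194 + 637 + 829 = 42282

42282


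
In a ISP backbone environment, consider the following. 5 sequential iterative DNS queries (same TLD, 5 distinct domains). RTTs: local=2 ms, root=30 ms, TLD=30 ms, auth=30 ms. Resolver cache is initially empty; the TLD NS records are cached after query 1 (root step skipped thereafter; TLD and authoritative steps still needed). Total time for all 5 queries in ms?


Lookup 1 (cold cache): local + root + TLD + auth = 2 + 30 + 30 + 30 = 92 ms
Lookups 2..5 (TLD NS cached -> skip root; new domain -> still ask TLD and auth): local + TLD + auth = 2 + 30 + 30 = 62 ms each
Remaining 4 lookups: 4 * 62 = 248 ms
Total = 92 + 248 = 340 ms

340


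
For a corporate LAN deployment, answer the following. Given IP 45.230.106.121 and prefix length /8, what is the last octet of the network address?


Given: IP = 45.230.106.121, prefix = /8
Subnet mask = 255.0.0.0
Last octet of IP: 121
Last octet of mask: 0
Network last octet = 121 AND 0 = 0

0


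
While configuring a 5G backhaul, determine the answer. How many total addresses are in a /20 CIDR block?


Given: CIDR prefix /20
Host bits = 32 - 20 = 12
Total addresses = 2^12 = 4096

4096


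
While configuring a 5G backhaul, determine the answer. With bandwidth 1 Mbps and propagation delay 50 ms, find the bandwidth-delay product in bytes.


Given: bandwidth = 1 Mbps, delay = 50 ms
BDP in bits = 1 * 10^6 * 50 / 1000
BDP in bits = 50000
BDP in bytes = 50000 / 8 = 6250

6250


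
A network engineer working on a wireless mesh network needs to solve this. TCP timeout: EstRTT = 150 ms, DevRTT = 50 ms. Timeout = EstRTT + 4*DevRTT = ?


Given: EstRTT = 150 ms, DevRTT = 50 ms
Timeout = EstRTT + 4 * DevRTT
4 * DevRTT = 4 * 50 = 200
Timeout = 150 + 200 = 350 ms

350


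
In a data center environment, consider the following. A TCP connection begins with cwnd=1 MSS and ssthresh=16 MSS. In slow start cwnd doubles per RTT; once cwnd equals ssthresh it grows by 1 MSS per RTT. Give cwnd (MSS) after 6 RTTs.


RTT 0: cwnd = 1 MSS (initial)
RTT 1: cwnd = 2 MSS (slow start, doubled)
RTT 2: cwnd = 4 MSS (slow start, doubled)
RTT 3: cwnd = 8 MSS (slow start, doubled)
RTT 4: cwnd = 16 MSS (slow start, doubled)
RTT 5: cwnd = 17 MSS (congestion avoidance, +1)
RTT 6: cwnd = 18 MSS (congestion avoidance, +1)

18


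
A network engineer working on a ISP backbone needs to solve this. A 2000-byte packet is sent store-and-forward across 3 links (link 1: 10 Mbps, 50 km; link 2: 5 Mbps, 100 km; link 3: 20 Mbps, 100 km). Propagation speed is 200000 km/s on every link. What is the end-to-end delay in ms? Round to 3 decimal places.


Packet = 2000 bytes = 16000 bits. Store-and-forward: sum (t_trans + t_prop) per link.
Link 1: t_trans = 16000/(10*10^6) s = 1.6000 ms; t_prop = 50/200000 s = 0.2500 ms; subtotal = 1.8500 ms
Link 2: t_trans = 16000/(5*10^6) s = 3.2000 ms; t_prop = 100/200000 s = 0.5000 ms; subtotal = 3.7000 ms
Link 3: t_trans = 16000/(20*10^6) s = 0.8000 ms; t_prop = 100/200000 s = 0.5000 ms; subtotal = 1.3000 ms
End-to-end = 1.8500 + 3.7000 + 1.3000 = 6.8500 ms -> 6.850 ms (3 dp)

6.850


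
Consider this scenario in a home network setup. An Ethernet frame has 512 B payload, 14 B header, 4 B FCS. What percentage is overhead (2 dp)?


Given: payload = 512 B, header = 14 B, trailer = 4 B
Overhead bytes = header + trailer = 14 + 4 = 18
Total frame = payload + overhead = 512 + 18 = 530
Overhead % = 18 / 530 * 100 = 3.3962% -> 3.40% (2 dp)

3.40


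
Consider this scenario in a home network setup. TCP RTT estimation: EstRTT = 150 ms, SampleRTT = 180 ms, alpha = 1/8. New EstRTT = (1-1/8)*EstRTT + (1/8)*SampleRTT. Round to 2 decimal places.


Given: EstRTT = 150 ms, SampleRTT = 180 ms, alpha = 1/8
New EstRTT = (1 - alpha) * EstRTT + alpha * SampleRTT
(7/8) * 150 = 131.25
(1/8) * 180 = 22.5
New EstRTT = 131.25 + 22.5 = 153.75 ms -> 153.75 ms (2 dp)

153.75


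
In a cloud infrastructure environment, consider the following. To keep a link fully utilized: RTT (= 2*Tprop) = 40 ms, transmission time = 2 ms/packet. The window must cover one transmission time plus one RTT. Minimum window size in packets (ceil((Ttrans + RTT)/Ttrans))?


Given: Ttrans = 2 ms, RTT = 40 ms (= 2 * Tprop, Tprop = 20 ms)
Time until first ACK returns = Ttrans + RTT = 2 + 40 = 42 ms
Need W * Ttrans >= Ttrans + RTT  ->  W >= (Ttrans + RTT) / Ttrans
(Ttrans + RTT) / Ttrans = 42 / 2 = 21
W_min = ceil(21) = 21

21


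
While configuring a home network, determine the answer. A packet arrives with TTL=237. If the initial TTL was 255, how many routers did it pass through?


Given: initial TTL = 255, received TTL = 237
Hops = initial TTL - received TTL
Hops = 255 - 237 = 18

18


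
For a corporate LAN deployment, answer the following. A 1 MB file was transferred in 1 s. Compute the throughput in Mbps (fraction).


Given: file = 1 MB, time = 1 s
File in Mb = 1 * 8 = 8 Mb
Throughput = 8 / 1 Mbps
Throughput = 8 Mbps

8


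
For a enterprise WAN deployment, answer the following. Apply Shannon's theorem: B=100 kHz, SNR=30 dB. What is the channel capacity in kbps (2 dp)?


Given: B = 100 kHz, SNR = 30 dB
SNR linear = 10^(30/10) = 1000
1 + SNR = 1001
log2(1001) = 9.9672262588
C = 100 * 1000 * 9.9672262588 = 996722.6259 bps
C = 996.722626 kbps -> 996.72 kbps (2 dp)

996.72


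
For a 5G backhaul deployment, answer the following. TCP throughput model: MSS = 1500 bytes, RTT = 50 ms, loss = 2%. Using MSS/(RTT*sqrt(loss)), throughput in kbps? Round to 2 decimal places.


Given: MSS = 1500 bytes, RTT = 50 ms, loss = 2%
RTT in seconds = 50 / 1000 = 0.05
Loss rate = 2% = 0.02
sqrt(loss) = sqrt(0.02) = 0.141421356237
Throughput (bytes/s) = 1500 / (0.05 * 0.141421356237) = 212132.0344
Throughput (kbps) = 212132.0344 * 8 / 1000 = 1697.056275 -> 1697.06 kbps (2 dp)

1697.06


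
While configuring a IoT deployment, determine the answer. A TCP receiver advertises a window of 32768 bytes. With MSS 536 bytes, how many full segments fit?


Given: RWND = 32768 bytes, MSS = 536 bytes
Full segments = floor(RWND / MSS)
Full segments = floor(32768 / 536)
Full segments = floor(61.1343) = 61

61


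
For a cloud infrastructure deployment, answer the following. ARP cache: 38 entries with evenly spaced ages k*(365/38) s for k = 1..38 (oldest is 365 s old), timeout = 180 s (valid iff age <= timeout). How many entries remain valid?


Ages are k * 365/38 s for k = 1..38 (spacing = 9.6053 s).
Entry k is valid iff k * 365/38 <= 180 iff k <= 38 * 180 / 365 = 18.7397
n_valid = floor(18.7397) = 18
(n_stale = 38 - 18 = 20)

18


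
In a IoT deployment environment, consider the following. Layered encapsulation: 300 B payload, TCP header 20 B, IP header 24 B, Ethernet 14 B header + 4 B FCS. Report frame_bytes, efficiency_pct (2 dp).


TCP segment = 300 + 20 = 320 B
IP packet = 320 + 24 = 344 B
Ethernet frame = 344 + 14 + 4 = 362 B
Efficiency = app / frame = 300 / 362 = 0.828729 = 82.8729% -> 82.87% (2 dp)

362, 82.87


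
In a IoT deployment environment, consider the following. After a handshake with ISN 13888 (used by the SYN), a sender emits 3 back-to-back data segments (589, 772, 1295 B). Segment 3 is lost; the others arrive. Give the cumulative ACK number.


SYN uses sequence number 13888; first data byte = ISN + 1 = 13889.
Segment 1: SEQ = 13889, len = 589 B, covers [13889, 14477]
Segment 2: SEQ = 14478, len = 772 B, covers [14478, 15249]
Segment 3: SEQ = 15250, len = 1295 B, covers [15250, 16544] [LOST]
In-order data received: bytes [13889, 15249] (segments 1..2).
Segment 3 missing -> gap begins at byte 15250.
Cumulative ACK = next expected in-order byte = 13889 + 589 + 772 = 15250

15250


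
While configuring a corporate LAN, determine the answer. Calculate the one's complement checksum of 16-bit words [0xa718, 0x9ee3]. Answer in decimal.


Given words: [0xa718, 0x9ee3]
Step 1: Sum all words
Raw sum = 42776 + 40675 = 83451
Step 2: Fold carry: (17915 + 1) = 17916
One's complement = ~17916 & 0xFFFF = 47619

47619


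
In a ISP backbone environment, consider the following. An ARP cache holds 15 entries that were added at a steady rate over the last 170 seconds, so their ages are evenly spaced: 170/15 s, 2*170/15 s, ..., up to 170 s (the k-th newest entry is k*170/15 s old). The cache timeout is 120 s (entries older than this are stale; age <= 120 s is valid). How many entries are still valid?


Ages are k * 170/15 s for k = 1..15 (spacing = 11.3333 s).
Entry k is valid iff k * 170/15 <= 120 iff k <= 15 * 120 / 170 = 10.5882
n_valid = floor(10.5882) = 10
(n_stale = 15 - 10 = 5)

10


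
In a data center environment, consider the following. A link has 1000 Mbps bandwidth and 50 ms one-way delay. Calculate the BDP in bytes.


Given: bandwidth = 1000 Mbps, delay = 50 ms
BDP in bits = 1000 * 10^6 * 50 / 1000
BDP in bits = 50000000
BDP in bytes = 50000000 / 8 = 6250000

6250000


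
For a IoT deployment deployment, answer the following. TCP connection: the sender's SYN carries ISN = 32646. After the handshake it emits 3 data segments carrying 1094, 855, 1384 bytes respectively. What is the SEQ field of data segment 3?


The SYN occupies sequence number ISN = 32646, so the first data byte is ISN + 1 = 32647.
SEQ of data segment i = (ISN + 1) + sum of payload sizes of segments 1..i-1.
Segment 1: SEQ = 32647, payload = 1094 bytes
Segment 2: SEQ = 33741, payload = 855 bytes
Segment 3: SEQ = 34596, payload = 1384 bytes
SEQ of segment 3 = 32647 + 1094 + 855 = 34596

34596


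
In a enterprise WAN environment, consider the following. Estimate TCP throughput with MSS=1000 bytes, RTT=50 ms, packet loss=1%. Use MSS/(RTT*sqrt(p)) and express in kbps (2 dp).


Given: MSS = 1000 bytes, RTT = 50 ms, loss = 1%
RTT in seconds = 50 / 1000 = 0.05
Loss rate = 1% = 0.01
sqrt(loss) = sqrt(0.01) = 0.1
Throughput (bytes/s) = 1000 / (0.05 * 0.1) = 200000.0000
Throughput (kbps) = 200000.0000 * 8 / 1000 = 1600.000000 -> 1600.00 kbps (2 dp)

1600.00


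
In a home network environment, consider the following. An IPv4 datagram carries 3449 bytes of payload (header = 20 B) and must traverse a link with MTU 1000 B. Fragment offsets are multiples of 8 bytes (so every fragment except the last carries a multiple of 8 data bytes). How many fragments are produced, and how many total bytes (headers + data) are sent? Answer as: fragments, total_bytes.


Max data per non-final fragment = floor((MTU - header)/8)*8 = floor((1000 - 20)/8)*8 = floor(980/8)*8 = 976 B
Final fragment needs no 8-byte alignment: it can carry up to MTU - header = 980 B
Non-final fragments needed = ceil((payload - 980) / 976) = ceil(2469/976) = ceil(2.5297) = 3
Number of fragments = 3 + 1 = 4
Fragment sizes (data): 3 * 976 B + 521 B (last, 521 <= 980 OK)
Total bytes sent = payload + n_frags * header = 3449 + 4*20 = 3449 + 80 = 3529 B

4, 3529


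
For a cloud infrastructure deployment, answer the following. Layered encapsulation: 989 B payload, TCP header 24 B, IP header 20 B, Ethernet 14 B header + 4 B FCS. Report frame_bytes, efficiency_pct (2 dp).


TCP segment = 989 + 24 = 1013 B
IP packet = 1013 + 20 = 1033 B
Ethernet frame = 1033 + 14 + 4 = 1051 B
Efficiency = app / frame = 989 / 1051 = 0.941009 = 94.1009% -> 94.10% (2 dp)

1051, 94.10


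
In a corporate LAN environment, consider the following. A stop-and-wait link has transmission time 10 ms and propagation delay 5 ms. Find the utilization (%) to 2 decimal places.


Given: Ttrans = 10 ms, Tprop = 5 ms
RTT = 2 * Tprop = 2 * 5 = 10 ms
U = Ttrans / (Ttrans + RTT)
U = 10 / (10 + 10)
U = 10 / 20 = 0.5
U% = 50.00%

50.00


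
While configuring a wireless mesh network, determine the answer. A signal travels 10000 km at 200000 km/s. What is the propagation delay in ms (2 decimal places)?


Given: distance = 10000 km, speed = 200000 km/s
Delay = distance / speed = 10000 / 200000 seconds
Delay in ms = 10000 * 1000 / 200000
Delay = 50.0000 ms
Rounded to 2 dp = 50.00 ms

50.00


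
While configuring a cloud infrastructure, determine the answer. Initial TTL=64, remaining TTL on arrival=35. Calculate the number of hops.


Given: initial TTL = 64, received TTL = 35
Hops = initial TTL - received TTL
Hops = 64 - 35 = 29

29


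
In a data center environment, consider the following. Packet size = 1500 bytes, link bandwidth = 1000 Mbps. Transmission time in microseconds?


Given: packet = 1500 bytes, bandwidth = 1000 Mbps
Packet in bits = 1500 * 8 = 12000 bits
Bandwidth = 1000 * 10^6 = 1000000000 bps
Time = 12000 / 1000000000 seconds
Time in us = 12000 * 10^6 / 1000000000 = 12

12


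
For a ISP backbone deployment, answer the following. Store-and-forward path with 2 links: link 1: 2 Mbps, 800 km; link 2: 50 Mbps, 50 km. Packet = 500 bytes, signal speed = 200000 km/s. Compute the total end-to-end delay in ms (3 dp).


Packet = 500 bytes = 4000 bits. Store-and-forward: sum (t_trans + t_prop) per link.
Link 1: t_trans = 4000/(2*10^6) s = 2.0000 ms; t_prop = 800/200000 s = 4.0000 ms; subtotal = 6.0000 ms
Link 2: t_trans = 4000/(50*10^6) s = 0.0800 ms; t_prop = 50/200000 s = 0.2500 ms; subtotal = 0.3300 ms
End-to-end = 6.0000 + 0.3300 = 6.3300 ms -> 6.330 ms (3 dp)

6.330


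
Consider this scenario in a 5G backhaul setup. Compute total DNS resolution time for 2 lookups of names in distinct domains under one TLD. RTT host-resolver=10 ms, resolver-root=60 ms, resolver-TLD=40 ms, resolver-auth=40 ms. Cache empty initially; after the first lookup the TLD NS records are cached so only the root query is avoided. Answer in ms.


Lookup 1 (cold cache): local + root + TLD + auth = 10 + 60 + 40 + 40 = 150 ms
Lookups 2..2 (TLD NS cached -> skip root; new domain -> still ask TLD and auth): local + TLD + auth = 10 + 40 + 40 = 90 ms each
Remaining 1 lookups: 1 * 90 = 90 ms
Total = 150 + 90 = 240 ms

240


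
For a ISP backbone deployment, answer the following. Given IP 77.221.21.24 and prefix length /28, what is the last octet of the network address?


Given: IP = 77.221.21.24, prefix = /28
Subnet mask = 255.255.255.240
Last octet of IP: 24
Last octet of mask: 240
Network last octet = 24 AND 240 = 16

16


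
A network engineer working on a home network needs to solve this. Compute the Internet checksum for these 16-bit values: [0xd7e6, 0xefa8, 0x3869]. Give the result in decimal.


Given words: [0xd7e6, 0xefa8, 0x3869]
Step 1: Sum all words
Raw sum = 55270 + 61352 + 14441 = 131063
Step 2: Fold carry: (65527 + 1) = 65528
One's complement = ~65528 & 0xFFFF = 7

7


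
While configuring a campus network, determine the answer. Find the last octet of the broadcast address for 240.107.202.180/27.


Given: IP = 240.107.202.180, prefix = /27
Host bits = 32 - 27 = 5
Network last octet = 180 AND mask = 160
Host part size = 2^5 - 1 = 31
Broadcast last octet = 160 OR 31 = 191

191


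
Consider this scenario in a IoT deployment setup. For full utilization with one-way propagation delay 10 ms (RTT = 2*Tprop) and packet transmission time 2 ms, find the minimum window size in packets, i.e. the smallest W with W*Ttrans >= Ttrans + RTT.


Given: Ttrans = 2 ms, RTT = 20 ms (= 2 * Tprop, Tprop = 10 ms)
Time until first ACK returns = Ttrans + RTT = 2 + 20 = 22 ms
Need W * Ttrans >= Ttrans + RTT  ->  W >= (Ttrans + RTT) / Ttrans
(Ttrans + RTT) / Ttrans = 22 / 2 = 11
W_min = ceil(11) = 11

11


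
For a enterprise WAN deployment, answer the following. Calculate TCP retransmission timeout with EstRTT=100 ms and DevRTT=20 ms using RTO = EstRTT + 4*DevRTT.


Given: EstRTT = 100 ms, DevRTT = 20 ms
Timeout = EstRTT + 4 * DevRTT
4 * DevRTT = 4 * 20 = 80
Timeout = 100 + 80 = 180 ms

180


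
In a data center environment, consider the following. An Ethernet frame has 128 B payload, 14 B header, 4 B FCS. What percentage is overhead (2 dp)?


Given: payload = 128 B, header = 14 B, trailer = 4 B
Overhead bytes = header + trailer = 14 + 4 = 18
Total frame = payload + overhead = 128 + 18 = 146
Overhead % = 18 / 146 * 100 = 12.3288% -> 12.33% (2 dp)

12.33


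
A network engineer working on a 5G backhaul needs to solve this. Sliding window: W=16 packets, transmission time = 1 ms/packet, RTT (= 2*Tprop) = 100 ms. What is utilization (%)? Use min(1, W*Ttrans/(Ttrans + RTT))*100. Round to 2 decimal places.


Given: W = 16, Ttrans = 1 ms, RTT = 100 ms (= 2 * Tprop, Tprop = 50 ms)
Cycle time = Ttrans + RTT = 1 + 100 = 101 ms (first packet sent until its ACK returns)
W * Ttrans = 16 * 1 = 16 ms of sending per cycle
W * Ttrans / (Ttrans + RTT) = 16 / 101 = 0.158416
U = min(1, 0.158416) = 0.158416
U% = 15.84%

15.84


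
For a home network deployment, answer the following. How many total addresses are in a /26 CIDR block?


Given: CIDR prefix /26
Host bits = 32 - 26 = 6
Total addresses = 2^6 = 64

64


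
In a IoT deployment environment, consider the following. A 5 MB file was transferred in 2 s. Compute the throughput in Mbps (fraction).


Given: file = 5 MB, time = 2 s
File in Mb = 5 * 8 = 40 Mb
Throughput = 40 / 2 Mbps
Throughput = 20 Mbps

20


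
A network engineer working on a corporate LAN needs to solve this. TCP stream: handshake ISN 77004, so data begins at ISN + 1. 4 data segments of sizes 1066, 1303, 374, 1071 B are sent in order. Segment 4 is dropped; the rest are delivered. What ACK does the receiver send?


SYN uses sequence number 77004; first data byte = ISN + 1 = 77005.
Segment 1: SEQ = 77005, len = 1066 B, covers [77005, 78070]
Segment 2: SEQ = 78071, len = 1303 B, covers [78071, 79373]
Segment 3: SEQ = 79374, len = 374 B, covers [79374, 79747]
Segment 4: SEQ = 79748, len = 1071 B, covers [79748, 80818] [LOST]
In-order data received: bytes [77005, 79747] (segments 1..3).
Segment 4 missing -> gap begins at byte 79748.
Cumulative ACK = next expected in-order byte = 77005 + 1066 + 1303 + 374 = 79748

79748


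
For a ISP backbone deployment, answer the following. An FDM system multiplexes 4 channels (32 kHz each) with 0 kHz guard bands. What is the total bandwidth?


Given: 4 channels, 32 kHz each, guard = 0 kHz
Channel bandwidth = 4 * 32 = 128 kHz
Guard bands = 3 gaps * 0 kHz = 0 kHz
Total = 128 + 0 = 128 kHz

128


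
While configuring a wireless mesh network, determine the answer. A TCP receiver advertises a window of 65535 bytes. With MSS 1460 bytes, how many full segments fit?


Given: RWND = 65535 bytes, MSS = 1460 bytes
Full segments = floor(RWND / MSS)
Full segments = floor(65535 / 1460)
Full segments = floor(44.887) = 44

44


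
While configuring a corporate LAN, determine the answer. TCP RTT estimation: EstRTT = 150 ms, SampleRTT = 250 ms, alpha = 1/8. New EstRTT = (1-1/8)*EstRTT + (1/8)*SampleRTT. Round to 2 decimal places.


Given: EstRTT = 150 ms, SampleRTT = 250 ms, alpha = 1/8
New EstRTT = (1 - alpha) * EstRTT + alpha * SampleRTT
(7/8) * 150 = 131.25
(1/8) * 250 = 31.25
New EstRTT = 131.25 + 31.25 = 162.5 ms -> 162.50 ms (2 dp)

162.50


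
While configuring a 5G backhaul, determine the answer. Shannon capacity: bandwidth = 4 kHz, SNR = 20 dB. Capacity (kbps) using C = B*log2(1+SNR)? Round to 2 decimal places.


Given: B = 4 kHz, SNR = 20 dB
SNR linear = 10^(20/10) = 100
1 + SNR = 101
log2(101) = 6.6582114828
C = 4 * 1000 * 6.6582114828 = 26632.8459 bps
C = 26.632846 kbps -> 26.63 kbps (2 dp)

26.63


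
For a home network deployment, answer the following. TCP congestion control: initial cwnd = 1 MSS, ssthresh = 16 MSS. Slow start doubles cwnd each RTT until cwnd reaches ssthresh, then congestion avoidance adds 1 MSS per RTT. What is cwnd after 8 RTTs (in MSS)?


RTT 0: cwnd = 1 MSS (initial)
RTT 1: cwnd = 2 MSS (slow start, doubled)
RTT 2: cwnd = 4 MSS (slow start, doubled)
RTT 3: cwnd = 8 MSS (slow start, doubled)
RTT 4: cwnd = 16 MSS (slow start, doubled)
RTT 5: cwnd = 17 MSS (congestion avoidance, +1)
RTT 6: cwnd = 18 MSS (congestion avoidance, +1)
RTT 7: cwnd = 19 MSS (congestion avoidance, +1)
RTT 8: cwnd = 20 MSS (congestion avoidance, +1)

20


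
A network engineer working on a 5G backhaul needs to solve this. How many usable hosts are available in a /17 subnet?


Given: subnet mask /17
Host bits = 32 - 17 = 15
Total addresses = 2^15 = 32768
Usable hosts = 32768 - 2 (network + broadcast) = 32766

32766


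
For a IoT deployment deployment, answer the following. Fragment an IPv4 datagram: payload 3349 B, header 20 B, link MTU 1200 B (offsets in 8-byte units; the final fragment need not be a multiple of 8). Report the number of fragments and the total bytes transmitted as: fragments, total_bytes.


Max data per non-final fragment = floor((MTU - header)/8)*8 = floor((1200 - 20)/8)*8 = floor(1180/8)*8 = 1176 B
Final fragment needs no 8-byte alignment: it can carry up to MTU - header = 1180 B
Non-final fragments needed = ceil((payload - 1180) / 1176) = ceil(2169/1176) = ceil(1.8444) = 2
Number of fragments = 2 + 1 = 3
Fragment sizes (data): 2 * 1176 B + 997 B (last, 997 <= 1180 OK)
Total bytes sent = payload + n_frags * header = 3349 + 3*20 = 3349 + 60 = 3409 B

3, 3409


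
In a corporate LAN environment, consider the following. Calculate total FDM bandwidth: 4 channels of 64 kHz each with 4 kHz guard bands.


Given: 4 channels, 64 kHz each, guard = 4 kHz
Channel bandwidth = 4 * 64 = 256 kHz
Guard bands = 3 gaps * 4 kHz = 12 kHz
Total = 256 + 12 = 268 kHz

268


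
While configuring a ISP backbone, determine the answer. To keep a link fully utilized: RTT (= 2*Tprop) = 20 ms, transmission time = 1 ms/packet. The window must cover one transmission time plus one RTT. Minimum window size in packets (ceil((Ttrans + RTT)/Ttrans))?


Given: Ttrans = 1 ms, RTT = 20 ms (= 2 * Tprop, Tprop = 10 ms)
Time until first ACK returns = Ttrans + RTT = 1 + 20 = 21 ms
Need W * Ttrans >= Ttrans + RTT  ->  W >= (Ttrans + RTT) / Ttrans
(Ttrans + RTT) / Ttrans = 21 / 1 = 21
W_min = ceil(21) = 21

21


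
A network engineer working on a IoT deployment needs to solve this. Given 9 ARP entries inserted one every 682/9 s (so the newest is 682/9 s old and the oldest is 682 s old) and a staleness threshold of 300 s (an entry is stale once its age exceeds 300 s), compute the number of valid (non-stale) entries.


Ages are k * 682/9 s for k = 1..9 (spacing = 75.7778 s).
Entry k is valid iff k * 682/9 <= 300 iff k <= 9 * 300 / 682 = 3.9589
n_valid = floor(3.9589) = 3
(n_stale = 9 - 3 = 6)

3


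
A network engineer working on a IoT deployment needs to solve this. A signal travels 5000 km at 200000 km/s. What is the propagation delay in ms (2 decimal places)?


Given: distance = 5000 km, speed = 200000 km/s
Delay = distance / speed = 5000 / 200000 seconds
Delay in ms = 5000 * 1000 / 200000
Delay = 25.0000 ms
Rounded to 2 dp = 25.00 ms

25.00


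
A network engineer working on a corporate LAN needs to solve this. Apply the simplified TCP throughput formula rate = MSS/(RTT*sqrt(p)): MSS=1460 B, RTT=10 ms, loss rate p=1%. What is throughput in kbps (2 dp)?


Given: MSS = 1460 bytes, RTT = 10 ms, loss = 1%
RTT in seconds = 10 / 1000 = 0.01
Loss rate = 1% = 0.01
sqrt(loss) = sqrt(0.01) = 0.1
Throughput (bytes/s) = 1460 / (0.01 * 0.1) = 1460000.0000
Throughput (kbps) = 1460000.0000 * 8 / 1000 = 11680.000000 -> 11680.00 kbps (2 dp)

11680.00
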